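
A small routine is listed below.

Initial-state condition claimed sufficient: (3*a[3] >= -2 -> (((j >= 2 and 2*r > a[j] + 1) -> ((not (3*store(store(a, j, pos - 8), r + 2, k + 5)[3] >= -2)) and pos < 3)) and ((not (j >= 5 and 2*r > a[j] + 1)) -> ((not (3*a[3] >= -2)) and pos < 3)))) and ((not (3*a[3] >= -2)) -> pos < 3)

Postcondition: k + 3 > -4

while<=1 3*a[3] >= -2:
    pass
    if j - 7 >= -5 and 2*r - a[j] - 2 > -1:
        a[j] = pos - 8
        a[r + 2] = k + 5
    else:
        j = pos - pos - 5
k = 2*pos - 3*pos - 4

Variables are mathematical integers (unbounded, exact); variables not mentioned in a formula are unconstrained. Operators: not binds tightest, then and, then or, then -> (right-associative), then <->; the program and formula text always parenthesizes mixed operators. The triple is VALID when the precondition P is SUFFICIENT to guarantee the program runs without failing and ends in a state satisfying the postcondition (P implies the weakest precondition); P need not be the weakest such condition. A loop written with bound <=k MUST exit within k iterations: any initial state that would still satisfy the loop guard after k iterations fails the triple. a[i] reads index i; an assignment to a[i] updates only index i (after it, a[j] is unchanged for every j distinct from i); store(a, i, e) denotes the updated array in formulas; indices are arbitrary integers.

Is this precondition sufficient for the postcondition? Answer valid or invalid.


Working backward. After the program, the postcondition k + 3 > -4 must hold; in canonical form it is k > -7.
Before k := 2*pos - 3*pos - 4: pos < 3
Before the loop (bound <=1), unroll the exhaustion recursion (WP_0 = exit-now case; WP_j = one more guarded iteration, up to j = 1):
  WP_0: (not (3*a[3] >= -2)) and pos < 3
  WP_1: (3*a[3] >= -2 -> (((j >= 2 and 2*r > a[j] + 1) -> ((not (3*store(store(a, j, pos - 8), r + 2, k + 5)[3] >= -2)) and pos < 3)) and ((not (j >= 2 and 2*r > a[j] + 1)) -> ((not (3*a[3] >= -2)) and pos < 3)))) and ((not (3*a[3] >= -2)) -> pos < 3)
So before the loop: (3*a[3] >= -2 -> (((j >= 2 and 2*r > a[j] + 1) -> ((not (3*store(store(a, j, pos - 8), r + 2, k + 5)[3] >= -2)) and pos < 3)) and ((not (j >= 2 and 2*r > a[j] + 1)) -> ((not (3*a[3] >= -2)) and pos < 3)))) and ((not (3*a[3] >= -2)) -> pos < 3)
The weakest precondition is (3*a[3] >= -2 -> (((j >= 2 and 2*r > a[j] + 1) -> ((not (3*store(store(a, j, pos - 8), r + 2, k + 5)[3] >= -2)) and pos < 3)) and ((not (j >= 2 and 2*r > a[j] + 1)) -> ((not (3*a[3] >= -2)) and pos < 3)))) and ((not (3*a[3] >= -2)) -> pos < 3).
Check whether (3*a[3] >= -2 -> (((j >= 2 and 2*r > a[j] + 1) -> ((not (3*store(store(a, j, pos - 8), r + 2, k + 5)[3] >= -2)) and pos < 3)) and ((not (j >= 5 and 2*r > a[j] + 1)) -> ((not (3*a[3] >= -2)) and pos < 3)))) and ((not (3*a[3] >= -2)) -> pos < 3) implies it.
Every state satisfying the precondition satisfies the weakest precondition: the implication holds.
Answer: valid


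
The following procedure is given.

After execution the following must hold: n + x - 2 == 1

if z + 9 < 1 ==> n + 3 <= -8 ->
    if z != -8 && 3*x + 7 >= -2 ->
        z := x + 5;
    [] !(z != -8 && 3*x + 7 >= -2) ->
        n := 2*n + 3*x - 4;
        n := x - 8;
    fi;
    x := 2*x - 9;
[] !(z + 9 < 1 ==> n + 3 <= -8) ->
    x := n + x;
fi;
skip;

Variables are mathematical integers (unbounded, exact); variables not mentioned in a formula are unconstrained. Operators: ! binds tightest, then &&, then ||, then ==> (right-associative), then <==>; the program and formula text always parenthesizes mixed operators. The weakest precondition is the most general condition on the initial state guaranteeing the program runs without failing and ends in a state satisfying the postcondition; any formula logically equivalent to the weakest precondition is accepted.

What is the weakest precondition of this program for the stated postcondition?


Working backward. After the program, the postcondition n + x - 2 == 1 must hold; in canonical form it is n + x == 3.
Before skip: n + x == 3
Then branch requires ((z != -8 && 3*x >= -9) ==> n + 2*x == 12) && ((!(z != -8 && 3*x >= -9)) ==> 3*x == 20); else branch requires 2*n + x == 3.
Before the if: ((z < -8 ==> n <= -11) ==> (((z != -8 && 3*x >= -9) ==> n + 2*x == 12) && ((!(z != -8 && 3*x >= -9)) ==> 3*x == 20))) && ((!(z < -8 ==> n <= -11)) ==> 2*n + x == 3)
Answer: WP = ((z < -8 ==> n <= -11) ==> (((z != -8 && 3*x >= -9) ==> n + 2*x == 12) && ((!(z != -8 && 3*x >= -9)) ==> 3*x == 20))) && ((!(z < -8 ==> n <= -11)) ==> 2*n + x == 3)


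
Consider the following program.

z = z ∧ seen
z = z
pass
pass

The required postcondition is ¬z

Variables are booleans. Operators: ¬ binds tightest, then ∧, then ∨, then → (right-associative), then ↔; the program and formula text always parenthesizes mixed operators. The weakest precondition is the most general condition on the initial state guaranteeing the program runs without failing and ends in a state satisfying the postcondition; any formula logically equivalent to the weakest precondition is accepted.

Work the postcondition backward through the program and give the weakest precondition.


Working backward. After the program, ¬z must hold.
Before skip: ¬z
Before skip: ¬z
Before z := z: ¬z
Before z := z ∧ seen: ¬(z ∧ seen)
Answer: WP = ¬(z ∧ seen)


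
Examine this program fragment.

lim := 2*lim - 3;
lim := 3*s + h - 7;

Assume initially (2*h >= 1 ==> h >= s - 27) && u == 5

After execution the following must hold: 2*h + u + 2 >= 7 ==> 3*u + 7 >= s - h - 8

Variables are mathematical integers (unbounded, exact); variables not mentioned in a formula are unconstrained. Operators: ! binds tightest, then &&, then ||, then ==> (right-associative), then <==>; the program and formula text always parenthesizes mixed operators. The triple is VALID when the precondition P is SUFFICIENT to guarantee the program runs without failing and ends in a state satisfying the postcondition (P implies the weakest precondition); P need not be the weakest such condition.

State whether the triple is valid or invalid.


Working backward. After the program, the postcondition 2*h + u + 2 >= 7 ==> 3*u + 7 >= s - h - 8 must hold; in canonical form it is 2*h + u >= 5 ==> h + 3*u >= s - 15.
Before lim := 3*s + h - 7: 2*h + u >= 5 ==> h + 3*u >= s - 15
Before lim := 2*lim - 3: 2*h + u >= 5 ==> h + 3*u >= s - 15
The weakest precondition is 2*h + u >= 5 ==> h + 3*u >= s - 15.
Check whether (2*h >= 1 ==> h >= s - 27) && u == 5 implies it.
Countermodel: at the initial state h = 0, s = 31, u = 5, the precondition holds but the weakest precondition fails.
Answer: invalid


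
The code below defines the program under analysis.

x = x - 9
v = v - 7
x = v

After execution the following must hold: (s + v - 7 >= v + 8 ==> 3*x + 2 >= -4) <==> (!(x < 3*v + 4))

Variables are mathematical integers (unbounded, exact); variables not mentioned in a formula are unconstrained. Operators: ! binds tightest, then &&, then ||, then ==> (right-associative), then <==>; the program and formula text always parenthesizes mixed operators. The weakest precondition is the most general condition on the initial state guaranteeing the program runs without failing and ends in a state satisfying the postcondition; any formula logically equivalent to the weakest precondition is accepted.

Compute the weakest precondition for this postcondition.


Working backward. After the program, the postcondition (s + v - 7 >= v + 8 ==> 3*x + 2 >= -4) <==> (!(x < 3*v + 4)) must hold; in canonical form it is (s >= 15 ==> 3*x >= -6) <==> (!(x < 3*v + 4)).
Before x := v: (s >= 15 ==> 3*v >= -6) <==> (!(2*v > -4))
Before v := v - 7: (s >= 15 ==> 3*v >= 15) <==> (!(2*v > 10))
Before x := x - 9: (s >= 15 ==> 3*v >= 15) <==> (!(2*v > 10))
Answer: WP = (s >= 15 ==> 3*v >= 15) <==> (!(2*v > 10))


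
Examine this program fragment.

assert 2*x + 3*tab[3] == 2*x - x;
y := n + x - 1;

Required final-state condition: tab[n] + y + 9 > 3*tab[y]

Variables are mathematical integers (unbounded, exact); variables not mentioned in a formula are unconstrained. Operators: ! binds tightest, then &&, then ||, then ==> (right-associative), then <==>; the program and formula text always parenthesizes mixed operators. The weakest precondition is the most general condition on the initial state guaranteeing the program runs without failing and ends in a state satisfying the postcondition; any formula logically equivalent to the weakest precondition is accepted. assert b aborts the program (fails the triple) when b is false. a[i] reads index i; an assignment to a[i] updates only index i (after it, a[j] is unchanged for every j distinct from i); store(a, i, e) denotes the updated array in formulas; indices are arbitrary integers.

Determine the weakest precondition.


Working backward. After the program, the postcondition tab[n] + y + 9 > 3*tab[y] must hold; in canonical form it is tab[n] + y > 3*tab[y] - 9.
Before y := n + x - 1: tab[n] + n + x > 3*tab[n + x - 1] - 8
Before assert 2*x + 3*tab[3] == 2*x - x: 3*tab[3] + x == 0 && tab[n] + n + x > 3*tab[n + x - 1] - 8
Answer: WP = 3*tab[3] + x == 0 && tab[n] + n + x > 3*tab[n + x - 1] - 8


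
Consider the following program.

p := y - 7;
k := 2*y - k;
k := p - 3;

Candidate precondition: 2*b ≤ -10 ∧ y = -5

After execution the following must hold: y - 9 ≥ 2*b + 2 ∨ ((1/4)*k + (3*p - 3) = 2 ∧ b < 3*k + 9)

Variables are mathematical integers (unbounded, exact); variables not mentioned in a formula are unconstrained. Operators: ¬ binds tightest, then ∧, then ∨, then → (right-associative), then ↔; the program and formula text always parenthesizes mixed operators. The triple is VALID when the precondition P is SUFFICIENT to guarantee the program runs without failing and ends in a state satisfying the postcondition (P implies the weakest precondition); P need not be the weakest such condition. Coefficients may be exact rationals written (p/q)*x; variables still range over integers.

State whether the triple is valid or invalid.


Working backward. After the program, the postcondition y - 9 ≥ 2*b + 2 ∨ ((1/4)*k + (3*p - 3) = 2 ∧ b < 3*k + 9) must hold; in canonical form it is y ≥ 2*b + 11 ∨ ((1/4)*k + 3*p = 5 ∧ b < 3*k + 9).
Before k := p - 3: y ≥ 2*b + 11 ∨ ((13/4)*p = 23/4 ∧ b < 3*p)
Before k := 2*y - k: y ≥ 2*b + 11 ∨ ((13/4)*p = 23/4 ∧ b < 3*p)
Before p := y - 7: y ≥ 2*b + 11 ∨ ((13/4)*y = 57/2 ∧ b < 3*y - 21)
The weakest precondition is y ≥ 2*b + 11 ∨ ((13/4)*y = 57/2 ∧ b < 3*y - 21).
Check whether 2*b ≤ -10 ∧ y = -5 implies it.
Countermodel: at the initial state b = -7, y = -5, the precondition holds but the weakest precondition fails.
Answer: invalid


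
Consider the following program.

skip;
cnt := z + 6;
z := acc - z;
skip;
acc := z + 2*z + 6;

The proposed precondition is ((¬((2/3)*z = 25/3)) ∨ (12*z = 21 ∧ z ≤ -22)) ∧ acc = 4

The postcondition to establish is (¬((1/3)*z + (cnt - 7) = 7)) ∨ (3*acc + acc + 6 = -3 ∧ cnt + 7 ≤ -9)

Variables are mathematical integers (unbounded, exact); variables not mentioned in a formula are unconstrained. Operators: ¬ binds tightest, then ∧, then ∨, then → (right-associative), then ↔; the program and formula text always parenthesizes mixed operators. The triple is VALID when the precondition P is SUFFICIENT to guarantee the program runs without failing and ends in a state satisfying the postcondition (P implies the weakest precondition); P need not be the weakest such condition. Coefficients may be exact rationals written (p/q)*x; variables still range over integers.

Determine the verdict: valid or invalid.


Working backward. After the program, the postcondition (¬((1/3)*z + (cnt - 7) = 7)) ∨ (3*acc + acc + 6 = -3 ∧ cnt + 7 ≤ -9) must hold; in canonical form it is (¬(cnt + (1/3)*z = 14)) ∨ (4*acc = -9 ∧ cnt ≤ -16).
Before acc := z + 2*z + 6: (¬(cnt + (1/3)*z = 14)) ∨ (12*z = -33 ∧ cnt ≤ -16)
Before skip: (¬(cnt + (1/3)*z = 14)) ∨ (12*z = -33 ∧ cnt ≤ -16)
Before z := acc - z: (¬((1/3)*acc + cnt = (1/3)*z + 14)) ∨ (12*acc = 12*z - 33 ∧ cnt ≤ -16)
Before cnt := z + 6: (¬((1/3)*acc + (2/3)*z = 8)) ∨ (12*acc = 12*z - 33 ∧ z ≤ -22)
Before skip: (¬((1/3)*acc + (2/3)*z = 8)) ∨ (12*acc = 12*z - 33 ∧ z ≤ -22)
The weakest precondition is (¬((1/3)*acc + (2/3)*z = 8)) ∨ (12*acc = 12*z - 33 ∧ z ≤ -22).
Check whether ((¬((2/3)*z = 25/3)) ∨ (12*z = 21 ∧ z ≤ -22)) ∧ acc = 4 implies it.
Countermodel: at the initial state acc = 4, z = 10, the precondition holds but the weakest precondition fails.
Answer: invalid


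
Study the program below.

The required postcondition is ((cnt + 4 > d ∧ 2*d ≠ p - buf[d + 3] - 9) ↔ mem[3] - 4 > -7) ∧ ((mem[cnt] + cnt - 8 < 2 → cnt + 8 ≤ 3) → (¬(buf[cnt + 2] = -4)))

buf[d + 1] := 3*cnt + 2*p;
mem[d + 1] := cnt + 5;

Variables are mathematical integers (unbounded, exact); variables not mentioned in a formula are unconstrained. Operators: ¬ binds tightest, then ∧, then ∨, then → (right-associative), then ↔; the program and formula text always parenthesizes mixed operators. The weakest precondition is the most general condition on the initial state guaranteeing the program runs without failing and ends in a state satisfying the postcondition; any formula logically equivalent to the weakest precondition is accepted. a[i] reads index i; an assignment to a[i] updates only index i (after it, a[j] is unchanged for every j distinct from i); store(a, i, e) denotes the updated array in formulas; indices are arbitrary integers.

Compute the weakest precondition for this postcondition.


Working backward. After the program, the postcondition ((cnt + 4 > d ∧ 2*d ≠ p - buf[d + 3] - 9) ↔ mem[3] - 4 > -7) ∧ ((mem[cnt] + cnt - 8 < 2 → cnt + 8 ≤ 3) → (¬(buf[cnt + 2] = -4))) must hold; in canonical form it is ((cnt > d - 4 ∧ buf[d + 3] + 2*d ≠ p - 9) ↔ mem[3] > -3) ∧ ((mem[cnt] + cnt < 10 → cnt ≤ -5) → (¬(buf[cnt + 2] = -4))).
Before mem[d + 1] := cnt + 5: ((cnt > d - 4 ∧ buf[d + 3] + 2*d ≠ p - 9) ↔ store(mem, d + 1, cnt + 5)[3] > -3) ∧ ((store(mem, d + 1, cnt + 5)[cnt] + cnt < 10 → cnt ≤ -5) → (¬(buf[cnt + 2] = -4)))
Before buf[d + 1] := 3*cnt + 2*p: ((cnt > d - 4 ∧ store(buf, d + 1, 3*cnt + 2*p)[d + 3] + 2*d ≠ p - 9) ↔ store(mem, d + 1, cnt + 5)[3] > -3) ∧ ((store(mem, d + 1, cnt + 5)[cnt] + cnt < 10 → cnt ≤ -5) → (¬(store(buf, d + 1, 3*cnt + 2*p)[cnt + 2] = -4)))
Answer: WP = ((cnt > d - 4 ∧ store(buf, d + 1, 3*cnt + 2*p)[d + 3] + 2*d ≠ p - 9) ↔ store(mem, d + 1, cnt + 5)[3] > -3) ∧ ((store(mem, d + 1, cnt + 5)[cnt] + cnt < 10 → cnt ≤ -5) → (¬(store(buf, d + 1, 3*cnt + 2*p)[cnt + 2] = -4)))


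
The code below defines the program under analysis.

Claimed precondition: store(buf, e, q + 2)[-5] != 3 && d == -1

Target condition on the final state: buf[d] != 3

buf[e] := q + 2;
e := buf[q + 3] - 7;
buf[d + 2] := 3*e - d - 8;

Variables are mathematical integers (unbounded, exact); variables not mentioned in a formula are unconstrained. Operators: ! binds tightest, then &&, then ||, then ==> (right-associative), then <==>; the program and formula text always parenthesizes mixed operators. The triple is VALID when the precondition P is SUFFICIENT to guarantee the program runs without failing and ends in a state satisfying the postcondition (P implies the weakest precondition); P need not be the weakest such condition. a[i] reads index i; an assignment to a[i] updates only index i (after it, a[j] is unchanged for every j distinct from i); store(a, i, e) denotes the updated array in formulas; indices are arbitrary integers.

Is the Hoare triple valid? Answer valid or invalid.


Working backward. After the program, buf[d] != 3 must hold.
Before buf[d + 2] := 3*e - d - 8: store(buf, d + 2, -d + 3*e - 8)[d] != 3
Before e := buf[q + 3] - 7: store(buf, d + 2, 3*buf[q + 3] - d - 29)[d] != 3
Before buf[e] := q + 2: store(store(buf, e, q + 2), d + 2, 3*store(buf, e, q + 2)[q + 3] - d - 29)[d] != 3
The weakest precondition is store(store(buf, e, q + 2), d + 2, 3*store(buf, e, q + 2)[q + 3] - d - 29)[d] != 3.
Check whether store(buf, e, q + 2)[-5] != 3 && d == -1 implies it.
Countermodel: at the initial state buf = {[-5] = 2, [-1] = 3, [0] = 3, [1] = 3, [4] = 3, elsewhere 3}, d = -1, e = 0, q = 1, the precondition holds but the weakest precondition fails.
Answer: invalid


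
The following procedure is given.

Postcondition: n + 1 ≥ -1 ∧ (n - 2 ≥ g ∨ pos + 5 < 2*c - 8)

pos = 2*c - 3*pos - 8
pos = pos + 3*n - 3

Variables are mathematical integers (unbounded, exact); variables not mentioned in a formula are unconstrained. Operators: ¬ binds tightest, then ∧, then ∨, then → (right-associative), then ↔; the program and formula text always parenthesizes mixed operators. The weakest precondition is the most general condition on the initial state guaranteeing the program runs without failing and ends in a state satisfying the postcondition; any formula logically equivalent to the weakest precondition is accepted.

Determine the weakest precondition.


Working backward. After the program, the postcondition n + 1 ≥ -1 ∧ (n - 2 ≥ g ∨ pos + 5 < 2*c - 8) must hold; in canonical form it is n ≥ -2 ∧ (n ≥ g + 2 ∨ pos < 2*c - 13).
Before pos := pos + 3*n - 3: n ≥ -2 ∧ (n ≥ g + 2 ∨ 3*n + pos < 2*c - 10)
Before pos := 2*c - 3*pos - 8: n ≥ -2 ∧ (n ≥ g + 2 ∨ 3*n < 3*pos - 2)
Answer: WP = n ≥ -2 ∧ (n ≥ g + 2 ∨ 3*n < 3*pos - 2)


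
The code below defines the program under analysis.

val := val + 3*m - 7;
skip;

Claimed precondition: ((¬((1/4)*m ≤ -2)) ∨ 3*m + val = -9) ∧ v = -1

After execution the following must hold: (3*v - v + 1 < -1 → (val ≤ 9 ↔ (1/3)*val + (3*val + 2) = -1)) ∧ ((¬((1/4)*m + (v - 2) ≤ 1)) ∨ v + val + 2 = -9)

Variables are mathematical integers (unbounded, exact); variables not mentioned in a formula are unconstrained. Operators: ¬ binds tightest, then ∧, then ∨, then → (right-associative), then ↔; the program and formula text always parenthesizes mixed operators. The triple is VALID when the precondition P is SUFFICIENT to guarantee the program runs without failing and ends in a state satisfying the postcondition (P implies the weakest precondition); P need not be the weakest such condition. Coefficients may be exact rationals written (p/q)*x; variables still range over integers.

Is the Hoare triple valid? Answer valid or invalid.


Working backward. After the program, the postcondition (3*v - v + 1 < -1 → (val ≤ 9 ↔ (1/3)*val + (3*val + 2) = -1)) ∧ ((¬((1/4)*m + (v - 2) ≤ 1)) ∨ v + val + 2 = -9) must hold; in canonical form it is (2*v < -2 → (val ≤ 9 ↔ (10/3)*val = -3)) ∧ ((¬((1/4)*m + v ≤ 3)) ∨ v + val = -11).
Before skip: (2*v < -2 → (val ≤ 9 ↔ (10/3)*val = -3)) ∧ ((¬((1/4)*m + v ≤ 3)) ∨ v + val = -11)
Before val := val + 3*m - 7: (2*v < -2 → (3*m + val ≤ 16 ↔ 10*m + (10/3)*val = 61/3)) ∧ ((¬((1/4)*m + v ≤ 3)) ∨ 3*m + v + val = -4)
The weakest precondition is (2*v < -2 → (3*m + val ≤ 16 ↔ 10*m + (10/3)*val = 61/3)) ∧ ((¬((1/4)*m + v ≤ 3)) ∨ 3*m + v + val = -4).
Check whether ((¬((1/4)*m ≤ -2)) ∨ 3*m + val = -9) ∧ v = -1 implies it.
Countermodel: at the initial state m = 0, v = -1, val = -10, the precondition holds but the weakest precondition fails.
Answer: invalid


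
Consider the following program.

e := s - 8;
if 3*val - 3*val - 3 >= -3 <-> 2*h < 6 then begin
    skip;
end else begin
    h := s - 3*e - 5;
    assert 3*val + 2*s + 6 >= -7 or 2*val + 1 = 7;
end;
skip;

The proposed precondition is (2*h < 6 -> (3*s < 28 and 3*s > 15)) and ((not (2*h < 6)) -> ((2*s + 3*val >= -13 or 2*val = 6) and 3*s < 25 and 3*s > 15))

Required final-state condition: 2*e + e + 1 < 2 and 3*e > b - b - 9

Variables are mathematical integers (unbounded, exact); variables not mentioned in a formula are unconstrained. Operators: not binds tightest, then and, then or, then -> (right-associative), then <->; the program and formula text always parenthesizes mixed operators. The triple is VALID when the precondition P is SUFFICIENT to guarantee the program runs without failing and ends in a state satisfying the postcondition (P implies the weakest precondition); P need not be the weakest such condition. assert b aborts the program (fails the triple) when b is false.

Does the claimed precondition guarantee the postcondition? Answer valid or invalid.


Working backward. After the program, the postcondition 2*e + e + 1 < 2 and 3*e > b - b - 9 must hold; in canonical form it is 3*e < 1 and 3*e > -9.
Before skip: 3*e < 1 and 3*e > -9
Then branch requires 3*e < 1 and 3*e > -9; else branch requires (2*s + 3*val >= -13 or 2*val = 6) and 3*e < 1 and 3*e > -9.
Before the if: (2*h < 6 -> (3*e < 1 and 3*e > -9)) and ((not (2*h < 6)) -> ((2*s + 3*val >= -13 or 2*val = 6) and 3*e < 1 and 3*e > -9))
Before e := s - 8: (2*h < 6 -> (3*s < 25 and 3*s > 15)) and ((not (2*h < 6)) -> ((2*s + 3*val >= -13 or 2*val = 6) and 3*s < 25 and 3*s > 15))
The weakest precondition is (2*h < 6 -> (3*s < 25 and 3*s > 15)) and ((not (2*h < 6)) -> ((2*s + 3*val >= -13 or 2*val = 6) and 3*s < 25 and 3*s > 15)).
Check whether (2*h < 6 -> (3*s < 28 and 3*s > 15)) and ((not (2*h < 6)) -> ((2*s + 3*val >= -13 or 2*val = 6) and 3*s < 25 and 3*s > 15)) implies it.
Countermodel: at the initial state h = 2, s = 9, val = 0, the precondition holds but the weakest precondition fails.
Answer: invalid


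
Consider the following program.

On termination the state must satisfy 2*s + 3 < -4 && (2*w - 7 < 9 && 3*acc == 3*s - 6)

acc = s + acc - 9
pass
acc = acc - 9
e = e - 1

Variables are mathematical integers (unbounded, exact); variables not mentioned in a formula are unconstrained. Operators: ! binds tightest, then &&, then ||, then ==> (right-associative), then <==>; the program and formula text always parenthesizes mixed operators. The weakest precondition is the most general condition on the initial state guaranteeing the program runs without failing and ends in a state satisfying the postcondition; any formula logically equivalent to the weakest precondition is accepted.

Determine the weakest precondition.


Working backward. After the program, the postcondition 2*s + 3 < -4 && (2*w - 7 < 9 && 3*acc == 3*s - 6) must hold; in canonical form it is 2*s < -7 && 2*w < 16 && 3*acc == 3*s - 6.
Before e := e - 1: 2*s < -7 && 2*w < 16 && 3*acc == 3*s - 6
Before acc := acc - 9: 2*s < -7 && 2*w < 16 && 3*acc == 3*s + 21
Before skip: 2*s < -7 && 2*w < 16 && 3*acc == 3*s + 21
Before acc := s + acc - 9: 2*s < -7 && 2*w < 16 && 3*acc == 48
Answer: WP = 2*s < -7 && 2*w < 16 && 3*acc == 48


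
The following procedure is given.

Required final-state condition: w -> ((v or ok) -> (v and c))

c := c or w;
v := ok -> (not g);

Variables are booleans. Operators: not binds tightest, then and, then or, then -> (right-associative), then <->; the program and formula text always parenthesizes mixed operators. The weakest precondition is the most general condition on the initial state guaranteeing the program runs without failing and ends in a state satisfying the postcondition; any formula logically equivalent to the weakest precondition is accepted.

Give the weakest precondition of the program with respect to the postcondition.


Working backward. After the program, w -> ((v or ok) -> (v and c)) must hold.
Before v := ok -> (not g): w -> (((ok -> (not g)) or ok) -> ((ok -> (not g)) and c))
Before c := c or w: w -> (((ok -> (not g)) or ok) -> ((ok -> (not g)) and (c or w)))
Answer: WP = w -> (((ok -> (not g)) or ok) -> ((ok -> (not g)) and (c or w)))


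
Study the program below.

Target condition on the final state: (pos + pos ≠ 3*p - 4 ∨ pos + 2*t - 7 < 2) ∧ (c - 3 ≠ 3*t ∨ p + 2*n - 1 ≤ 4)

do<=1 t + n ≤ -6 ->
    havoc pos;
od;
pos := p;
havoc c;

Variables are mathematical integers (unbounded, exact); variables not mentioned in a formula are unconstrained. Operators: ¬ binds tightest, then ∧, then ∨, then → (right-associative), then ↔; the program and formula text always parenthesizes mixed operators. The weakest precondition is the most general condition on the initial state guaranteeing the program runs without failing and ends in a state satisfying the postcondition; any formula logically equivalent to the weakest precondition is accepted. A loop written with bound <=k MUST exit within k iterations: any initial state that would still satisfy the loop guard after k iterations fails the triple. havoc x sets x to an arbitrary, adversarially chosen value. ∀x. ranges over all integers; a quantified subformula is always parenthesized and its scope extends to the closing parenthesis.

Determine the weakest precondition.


Working backward. After the program, the postcondition (pos + pos ≠ 3*p - 4 ∨ pos + 2*t - 7 < 2) ∧ (c - 3 ≠ 3*t ∨ p + 2*n - 1 ≤ 4) must hold; in canonical form it is (2*pos ≠ 3*p - 4 ∨ pos + 2*t < 9) ∧ (c ≠ 3*t + 3 ∨ 2*n + p ≤ 5).
Before havoc c: ∀c_1. ((2*pos ≠ 3*p - 4 ∨ pos + 2*t < 9) ∧ (c_1 ≠ 3*t + 3 ∨ 2*n + p ≤ 5))
Before pos := p: ∀c_1. ((p ≠ 4 ∨ p + 2*t < 9) ∧ (c_1 ≠ 3*t + 3 ∨ 2*n + p ≤ 5))
Before the loop (bound <=1), unroll the exhaustion recursion (WP_0 = exit-now case; WP_j = one more guarded iteration, up to j = 1):
  WP_0: (¬(n + t ≤ -6)) ∧ (∀c_1. ((p ≠ 4 ∨ p + 2*t < 9) ∧ (c_1 ≠ 3*t + 3 ∨ 2*n + p ≤ 5)))
  WP_1: (n + t ≤ -6 → ((¬(n + t ≤ -6)) ∧ (∀c_1. ((p ≠ 4 ∨ p + 2*t < 9) ∧ (c_1 ≠ 3*t + 3 ∨ 2*n + p ≤ 5))))) ∧ ((¬(n + t ≤ -6)) → (∀c_1. ((p ≠ 4 ∨ p + 2*t < 9) ∧ (c_1 ≠ 3*t + 3 ∨ 2*n + p ≤ 5))))
So before the loop: (n + t ≤ -6 → ((¬(n + t ≤ -6)) ∧ (∀c_1. ((p ≠ 4 ∨ p + 2*t < 9) ∧ (c_1 ≠ 3*t + 3 ∨ 2*n + p ≤ 5))))) ∧ ((¬(n + t ≤ -6)) → (∀c_1. ((p ≠ 4 ∨ p + 2*t < 9) ∧ (c_1 ≠ 3*t + 3 ∨ 2*n + p ≤ 5))))
Answer: WP = (n + t ≤ -6 → ((¬(n + t ≤ -6)) ∧ (∀c_1. ((p ≠ 4 ∨ p + 2*t < 9) ∧ (c_1 ≠ 3*t + 3 ∨ 2*n + p ≤ 5))))) ∧ ((¬(n + t ≤ -6)) → (∀c_1. ((p ≠ 4 ∨ p + 2*t < 9) ∧ (c_1 ≠ 3*t + 3 ∨ 2*n + p ≤ 5))))


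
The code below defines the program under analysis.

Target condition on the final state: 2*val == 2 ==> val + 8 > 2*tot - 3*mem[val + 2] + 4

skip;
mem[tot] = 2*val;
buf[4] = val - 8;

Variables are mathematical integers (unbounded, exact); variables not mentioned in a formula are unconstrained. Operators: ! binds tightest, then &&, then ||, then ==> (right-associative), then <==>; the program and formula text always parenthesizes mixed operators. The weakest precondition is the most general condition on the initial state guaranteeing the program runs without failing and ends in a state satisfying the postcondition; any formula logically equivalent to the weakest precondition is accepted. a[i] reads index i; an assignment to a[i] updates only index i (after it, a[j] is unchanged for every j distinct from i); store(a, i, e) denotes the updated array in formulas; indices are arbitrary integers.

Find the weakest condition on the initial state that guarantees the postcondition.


Working backward. After the program, the postcondition 2*val == 2 ==> val + 8 > 2*tot - 3*mem[val + 2] + 4 must hold; in canonical form it is 2*val == 2 ==> 3*mem[val + 2] + val > 2*tot - 4.
Before buf[4] := val - 8: 2*val == 2 ==> 3*mem[val + 2] + val > 2*tot - 4
Before mem[tot] := 2*val: 2*val == 2 ==> 3*store(mem, tot, 2*val)[val + 2] + val > 2*tot - 4
Before skip: 2*val == 2 ==> 3*store(mem, tot, 2*val)[val + 2] + val > 2*tot - 4
Answer: WP = 2*val == 2 ==> 3*store(mem, tot, 2*val)[val + 2] + val > 2*tot - 4


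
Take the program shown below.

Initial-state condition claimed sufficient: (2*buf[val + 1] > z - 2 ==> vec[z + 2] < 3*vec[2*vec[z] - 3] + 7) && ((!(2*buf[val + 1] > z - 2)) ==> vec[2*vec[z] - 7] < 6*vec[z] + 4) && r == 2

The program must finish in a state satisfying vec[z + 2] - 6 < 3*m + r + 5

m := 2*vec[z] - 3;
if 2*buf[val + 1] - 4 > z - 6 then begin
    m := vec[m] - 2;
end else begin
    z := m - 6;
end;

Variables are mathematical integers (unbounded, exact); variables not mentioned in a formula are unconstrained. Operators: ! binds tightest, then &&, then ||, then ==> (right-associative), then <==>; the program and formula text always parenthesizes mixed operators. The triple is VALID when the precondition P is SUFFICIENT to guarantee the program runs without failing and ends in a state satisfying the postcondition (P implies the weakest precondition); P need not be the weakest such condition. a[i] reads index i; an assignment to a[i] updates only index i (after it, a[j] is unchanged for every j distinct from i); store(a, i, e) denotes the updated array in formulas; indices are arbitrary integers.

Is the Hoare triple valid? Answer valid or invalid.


Working backward. After the program, the postcondition vec[z + 2] - 6 < 3*m + r + 5 must hold; in canonical form it is vec[z + 2] < 3*m + r + 11.
Then branch requires vec[z + 2] < 3*vec[m] + r + 5; else branch requires vec[m - 4] < 3*m + r + 11.
Before the if: (2*buf[val + 1] > z - 2 ==> vec[z + 2] < 3*vec[m] + r + 5) && ((!(2*buf[val + 1] > z - 2)) ==> vec[m - 4] < 3*m + r + 11)
Before m := 2*vec[z] - 3: (2*buf[val + 1] > z - 2 ==> vec[z + 2] < 3*vec[2*vec[z] - 3] + r + 5) && ((!(2*buf[val + 1] > z - 2)) ==> vec[2*vec[z] - 7] < 6*vec[z] + r + 2)
The weakest precondition is (2*buf[val + 1] > z - 2 ==> vec[z + 2] < 3*vec[2*vec[z] - 3] + r + 5) && ((!(2*buf[val + 1] > z - 2)) ==> vec[2*vec[z] - 7] < 6*vec[z] + r + 2).
Check whether (2*buf[val + 1] > z - 2 ==> vec[z + 2] < 3*vec[2*vec[z] - 3] + 7) && ((!(2*buf[val + 1] > z - 2)) ==> vec[2*vec[z] - 7] < 6*vec[z] + 4) && r == 2 implies it.
Every state satisfying the precondition satisfies the weakest precondition: the implication holds.
Answer: valid


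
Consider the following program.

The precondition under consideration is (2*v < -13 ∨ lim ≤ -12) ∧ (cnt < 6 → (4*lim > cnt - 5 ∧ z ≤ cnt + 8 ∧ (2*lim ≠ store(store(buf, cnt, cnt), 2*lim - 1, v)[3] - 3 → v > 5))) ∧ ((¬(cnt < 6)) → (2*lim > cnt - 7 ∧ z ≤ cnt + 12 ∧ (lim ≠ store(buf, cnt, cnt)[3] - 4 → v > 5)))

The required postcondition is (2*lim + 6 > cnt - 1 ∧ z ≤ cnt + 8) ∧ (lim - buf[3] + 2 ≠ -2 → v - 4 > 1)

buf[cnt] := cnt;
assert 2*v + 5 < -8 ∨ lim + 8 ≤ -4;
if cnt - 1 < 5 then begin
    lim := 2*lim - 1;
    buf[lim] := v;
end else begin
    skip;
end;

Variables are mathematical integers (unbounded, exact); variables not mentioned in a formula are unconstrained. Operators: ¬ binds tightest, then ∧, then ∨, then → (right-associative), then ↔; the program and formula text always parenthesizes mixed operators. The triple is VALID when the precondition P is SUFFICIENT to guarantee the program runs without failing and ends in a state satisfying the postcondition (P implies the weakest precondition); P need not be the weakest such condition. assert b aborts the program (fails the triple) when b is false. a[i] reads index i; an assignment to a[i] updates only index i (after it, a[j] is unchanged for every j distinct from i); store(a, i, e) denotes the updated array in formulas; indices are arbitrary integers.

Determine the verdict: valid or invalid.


Working backward. After the program, the postcondition (2*lim + 6 > cnt - 1 ∧ z ≤ cnt + 8) ∧ (lim - buf[3] + 2 ≠ -2 → v - 4 > 1) must hold; in canonical form it is 2*lim > cnt - 7 ∧ z ≤ cnt + 8 ∧ (lim ≠ buf[3] - 4 → v > 5).
Then branch requires 4*lim > cnt - 5 ∧ z ≤ cnt + 8 ∧ (2*lim ≠ store(buf, 2*lim - 1, v)[3] - 3 → v > 5); else branch requires 2*lim > cnt - 7 ∧ z ≤ cnt + 8 ∧ (lim ≠ buf[3] - 4 → v > 5).
Before the if: (cnt < 6 → (4*lim > cnt - 5 ∧ z ≤ cnt + 8 ∧ (2*lim ≠ store(buf, 2*lim - 1, v)[3] - 3 → v > 5))) ∧ ((¬(cnt < 6)) → (2*lim > cnt - 7 ∧ z ≤ cnt + 8 ∧ (lim ≠ buf[3] - 4 → v > 5)))
Before assert 2*v + 5 < -8 ∨ lim + 8 ≤ -4: (2*v < -13 ∨ lim ≤ -12) ∧ (cnt < 6 → (4*lim > cnt - 5 ∧ z ≤ cnt + 8 ∧ (2*lim ≠ store(buf, 2*lim - 1, v)[3] - 3 → v > 5))) ∧ ((¬(cnt < 6)) → (2*lim > cnt - 7 ∧ z ≤ cnt + 8 ∧ (lim ≠ buf[3] - 4 → v > 5)))
Before buf[cnt] := cnt: (2*v < -13 ∨ lim ≤ -12) ∧ (cnt < 6 → (4*lim > cnt - 5 ∧ z ≤ cnt + 8 ∧ (2*lim ≠ store(store(buf, cnt, cnt), 2*lim - 1, v)[3] - 3 → v > 5))) ∧ ((¬(cnt < 6)) → (2*lim > cnt - 7 ∧ z ≤ cnt + 8 ∧ (lim ≠ store(buf, cnt, cnt)[3] - 4 → v > 5)))
The weakest precondition is (2*v < -13 ∨ lim ≤ -12) ∧ (cnt < 6 → (4*lim > cnt - 5 ∧ z ≤ cnt + 8 ∧ (2*lim ≠ store(store(buf, cnt, cnt), 2*lim - 1, v)[3] - 3 → v > 5))) ∧ ((¬(cnt < 6)) → (2*lim > cnt - 7 ∧ z ≤ cnt + 8 ∧ (lim ≠ store(buf, cnt, cnt)[3] - 4 → v > 5))).
Check whether (2*v < -13 ∨ lim ≤ -12) ∧ (cnt < 6 → (4*lim > cnt - 5 ∧ z ≤ cnt + 8 ∧ (2*lim ≠ store(store(buf, cnt, cnt), 2*lim - 1, v)[3] - 3 → v > 5))) ∧ ((¬(cnt < 6)) → (2*lim > cnt - 7 ∧ z ≤ cnt + 12 ∧ (lim ≠ store(buf, cnt, cnt)[3] - 4 → v > 5))) implies it.
Countermodel: at the initial state buf = {[-1] = 10, [3] = 4, [6] = 10, elsewhere 10}, cnt = 6, lim = 0, v = -7, z = 15, the precondition holds but the weakest precondition fails.
Answer: invalid


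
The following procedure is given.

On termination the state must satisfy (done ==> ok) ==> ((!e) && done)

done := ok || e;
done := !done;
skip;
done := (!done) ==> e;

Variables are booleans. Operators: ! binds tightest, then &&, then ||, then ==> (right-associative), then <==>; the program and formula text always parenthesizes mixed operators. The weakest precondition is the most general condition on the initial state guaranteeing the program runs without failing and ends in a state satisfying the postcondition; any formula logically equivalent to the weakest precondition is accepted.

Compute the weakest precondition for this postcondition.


Working backward. After the program, (done ==> ok) ==> ((!e) && done) must hold.
Before done := (!done) ==> e: (((!done) ==> e) ==> ok) ==> ((!e) && ((!done) ==> e))
Before skip: (((!done) ==> e) ==> ok) ==> ((!e) && ((!done) ==> e))
Before done := !done: ((done ==> e) ==> ok) ==> ((!e) && (done ==> e))
Before done := ok || e: (((ok || e) ==> e) ==> ok) ==> ((!e) && ((ok || e) ==> e))
Answer: WP = (((ok || e) ==> e) ==> ok) ==> ((!e) && ((ok || e) ==> e))


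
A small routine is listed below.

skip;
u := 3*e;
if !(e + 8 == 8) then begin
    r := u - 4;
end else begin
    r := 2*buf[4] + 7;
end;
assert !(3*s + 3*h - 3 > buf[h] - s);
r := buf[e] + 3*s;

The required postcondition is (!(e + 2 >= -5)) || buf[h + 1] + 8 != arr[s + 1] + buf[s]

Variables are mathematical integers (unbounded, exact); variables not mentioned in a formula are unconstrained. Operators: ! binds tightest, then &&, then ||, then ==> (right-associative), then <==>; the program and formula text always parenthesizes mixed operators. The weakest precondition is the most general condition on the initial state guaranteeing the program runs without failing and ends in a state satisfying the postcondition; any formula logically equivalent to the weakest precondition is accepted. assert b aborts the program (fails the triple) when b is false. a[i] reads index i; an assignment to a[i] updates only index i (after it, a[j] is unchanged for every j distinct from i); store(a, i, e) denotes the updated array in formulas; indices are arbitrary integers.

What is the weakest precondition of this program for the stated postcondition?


Working backward. After the program, the postcondition (!(e + 2 >= -5)) || buf[h + 1] + 8 != arr[s + 1] + buf[s] must hold; in canonical form it is (!(e >= -7)) || buf[h + 1] != arr[s + 1] + buf[s] - 8.
Before r := buf[e] + 3*s: (!(e >= -7)) || buf[h + 1] != arr[s + 1] + buf[s] - 8
Before assert !(3*s + 3*h - 3 > buf[h] - s): (!(3*h + 4*s > buf[h] + 3)) && ((!(e >= -7)) || buf[h + 1] != arr[s + 1] + buf[s] - 8)
Then branch requires (!(3*h + 4*s > buf[h] + 3)) && ((!(e >= -7)) || buf[h + 1] != arr[s + 1] + buf[s] - 8); else branch requires (!(3*h + 4*s > buf[h] + 3)) && ((!(e >= -7)) || buf[h + 1] != arr[s + 1] + buf[s] - 8).
Before the if: ((!(e == 0)) ==> ((!(3*h + 4*s > buf[h] + 3)) && ((!(e >= -7)) || buf[h + 1] != arr[s + 1] + buf[s] - 8))) && (e == 0 ==> ((!(3*h + 4*s > buf[h] + 3)) && ((!(e >= -7)) || buf[h + 1] != arr[s + 1] + buf[s] - 8)))
Before u := 3*e: ((!(e == 0)) ==> ((!(3*h + 4*s > buf[h] + 3)) && ((!(e >= -7)) || buf[h + 1] != arr[s + 1] + buf[s] - 8))) && (e == 0 ==> ((!(3*h + 4*s > buf[h] + 3)) && ((!(e >= -7)) || buf[h + 1] != arr[s + 1] + buf[s] - 8)))
Before skip: ((!(e == 0)) ==> ((!(3*h + 4*s > buf[h] + 3)) && ((!(e >= -7)) || buf[h + 1] != arr[s + 1] + buf[s] - 8))) && (e == 0 ==> ((!(3*h + 4*s > buf[h] + 3)) && ((!(e >= -7)) || buf[h + 1] != arr[s + 1] + buf[s] - 8)))
Answer: WP = ((!(e == 0)) ==> ((!(3*h + 4*s > buf[h] + 3)) && ((!(e >= -7)) || buf[h + 1] != arr[s + 1] + buf[s] - 8))) && (e == 0 ==> ((!(3*h + 4*s > buf[h] + 3)) && ((!(e >= -7)) || buf[h + 1] != arr[s + 1] + buf[s] - 8)))


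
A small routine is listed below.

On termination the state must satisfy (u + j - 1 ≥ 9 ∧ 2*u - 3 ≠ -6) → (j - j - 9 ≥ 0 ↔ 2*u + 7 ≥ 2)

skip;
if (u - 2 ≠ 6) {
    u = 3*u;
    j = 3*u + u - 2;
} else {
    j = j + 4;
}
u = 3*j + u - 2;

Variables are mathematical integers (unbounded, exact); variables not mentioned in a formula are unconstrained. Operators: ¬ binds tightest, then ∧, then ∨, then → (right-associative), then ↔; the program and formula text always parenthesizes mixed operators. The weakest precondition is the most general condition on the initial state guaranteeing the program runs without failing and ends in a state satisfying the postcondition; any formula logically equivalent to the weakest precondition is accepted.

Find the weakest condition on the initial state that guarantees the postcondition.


Working backward. After the program, the postcondition (u + j - 1 ≥ 9 ∧ 2*u - 3 ≠ -6) → (j - j - 9 ≥ 0 ↔ 2*u + 7 ≥ 2) must hold; in canonical form it is (j + u ≥ 10 ∧ 2*u ≠ -3) → (¬(2*u ≥ -5)).
Before u := 3*j + u - 2: (4*j + u ≥ 12 ∧ 6*j + 2*u ≠ 1) → (¬(6*j + 2*u ≥ -1))
Then branch requires (51*u ≥ 20 ∧ 78*u ≠ 13) → (¬(78*u ≥ 11)); else branch requires (4*j + u ≥ -4 ∧ 6*j + 2*u ≠ -23) → (¬(6*j + 2*u ≥ -25)).
Before the if: (u ≠ 8 → ((51*u ≥ 20 ∧ 78*u ≠ 13) → (¬(78*u ≥ 11)))) ∧ ((¬(u ≠ 8)) → ((4*j + u ≥ -4 ∧ 6*j + 2*u ≠ -23) → (¬(6*j + 2*u ≥ -25))))
Before skip: (u ≠ 8 → ((51*u ≥ 20 ∧ 78*u ≠ 13) → (¬(78*u ≥ 11)))) ∧ ((¬(u ≠ 8)) → ((4*j + u ≥ -4 ∧ 6*j + 2*u ≠ -23) → (¬(6*j + 2*u ≥ -25))))
Answer: WP = (u ≠ 8 → ((51*u ≥ 20 ∧ 78*u ≠ 13) → (¬(78*u ≥ 11)))) ∧ ((¬(u ≠ 8)) → ((4*j + u ≥ -4 ∧ 6*j + 2*u ≠ -23) → (¬(6*j + 2*u ≥ -25))))


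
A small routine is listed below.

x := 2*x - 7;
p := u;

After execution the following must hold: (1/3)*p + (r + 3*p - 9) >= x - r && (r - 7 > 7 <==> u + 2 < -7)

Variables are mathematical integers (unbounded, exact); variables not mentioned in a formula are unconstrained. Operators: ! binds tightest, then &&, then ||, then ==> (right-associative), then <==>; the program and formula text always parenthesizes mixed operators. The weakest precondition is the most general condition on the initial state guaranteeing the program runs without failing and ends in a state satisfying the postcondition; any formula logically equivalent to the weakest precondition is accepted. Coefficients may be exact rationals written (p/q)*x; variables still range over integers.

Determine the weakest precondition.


Working backward. After the program, the postcondition (1/3)*p + (r + 3*p - 9) >= x - r && (r - 7 > 7 <==> u + 2 < -7) must hold; in canonical form it is (10/3)*p + 2*r >= x + 9 && (r > 14 <==> u < -9).
Before p := u: 2*r + (10/3)*u >= x + 9 && (r > 14 <==> u < -9)
Before x := 2*x - 7: 2*r + (10/3)*u >= 2*x + 2 && (r > 14 <==> u < -9)
Answer: WP = 2*r + (10/3)*u >= 2*x + 2 && (r > 14 <==> u < -9)


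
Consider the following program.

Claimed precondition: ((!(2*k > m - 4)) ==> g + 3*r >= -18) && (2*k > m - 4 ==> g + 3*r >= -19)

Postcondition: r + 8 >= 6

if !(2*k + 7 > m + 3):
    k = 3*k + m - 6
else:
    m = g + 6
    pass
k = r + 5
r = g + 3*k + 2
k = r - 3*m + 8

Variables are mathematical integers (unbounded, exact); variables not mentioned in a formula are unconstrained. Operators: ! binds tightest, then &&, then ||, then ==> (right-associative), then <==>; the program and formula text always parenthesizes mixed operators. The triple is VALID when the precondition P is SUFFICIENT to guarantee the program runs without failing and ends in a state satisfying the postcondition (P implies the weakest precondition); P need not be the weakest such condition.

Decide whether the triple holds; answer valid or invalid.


Working backward. After the program, the postcondition r + 8 >= 6 must hold; in canonical form it is r >= -2.
Before k := r - 3*m + 8: r >= -2
Before r := g + 3*k + 2: g + 3*k >= -4
Before k := r + 5: g + 3*r >= -19
Then branch requires g + 3*r >= -19; else branch requires g + 3*r >= -19.
Before the if: ((!(2*k > m - 4)) ==> g + 3*r >= -19) && (2*k > m - 4 ==> g + 3*r >= -19)
The weakest precondition is ((!(2*k > m - 4)) ==> g + 3*r >= -19) && (2*k > m - 4 ==> g + 3*r >= -19).
Check whether ((!(2*k > m - 4)) ==> g + 3*r >= -18) && (2*k > m - 4 ==> g + 3*r >= -19) implies it.
Every state satisfying the precondition satisfies the weakest precondition: the implication holds.
Answer: valid
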